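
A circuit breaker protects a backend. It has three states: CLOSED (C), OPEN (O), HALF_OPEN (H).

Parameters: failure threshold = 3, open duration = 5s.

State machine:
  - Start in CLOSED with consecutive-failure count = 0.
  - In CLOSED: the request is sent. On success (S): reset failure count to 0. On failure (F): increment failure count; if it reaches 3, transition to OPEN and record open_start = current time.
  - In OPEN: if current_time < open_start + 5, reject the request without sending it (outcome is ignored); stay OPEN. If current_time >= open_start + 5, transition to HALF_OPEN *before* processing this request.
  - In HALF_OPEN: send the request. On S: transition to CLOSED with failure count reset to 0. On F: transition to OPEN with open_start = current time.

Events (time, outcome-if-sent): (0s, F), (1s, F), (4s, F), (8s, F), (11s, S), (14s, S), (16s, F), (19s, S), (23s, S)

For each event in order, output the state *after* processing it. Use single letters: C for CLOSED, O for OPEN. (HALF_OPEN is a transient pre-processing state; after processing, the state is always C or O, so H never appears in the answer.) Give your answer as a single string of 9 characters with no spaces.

State after each event:
  event#1 t=0s outcome=F: state=CLOSED
  event#2 t=1s outcome=F: state=CLOSED
  event#3 t=4s outcome=F: state=OPEN
  event#4 t=8s outcome=F: state=OPEN
  event#5 t=11s outcome=S: state=CLOSED
  event#6 t=14s outcome=S: state=CLOSED
  event#7 t=16s outcome=F: state=CLOSED
  event#8 t=19s outcome=S: state=CLOSED
  event#9 t=23s outcome=S: state=CLOSED

Answer: CCOOCCCCC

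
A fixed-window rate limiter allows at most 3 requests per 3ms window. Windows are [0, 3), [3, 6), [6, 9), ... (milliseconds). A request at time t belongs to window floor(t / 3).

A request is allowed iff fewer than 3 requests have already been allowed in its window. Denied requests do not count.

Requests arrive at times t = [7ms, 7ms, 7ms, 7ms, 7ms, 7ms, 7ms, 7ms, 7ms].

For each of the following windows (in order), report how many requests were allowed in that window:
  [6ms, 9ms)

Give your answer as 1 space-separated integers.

Answer: 3

Derivation:
Processing requests:
  req#1 t=7ms (window 2): ALLOW
  req#2 t=7ms (window 2): ALLOW
  req#3 t=7ms (window 2): ALLOW
  req#4 t=7ms (window 2): DENY
  req#5 t=7ms (window 2): DENY
  req#6 t=7ms (window 2): DENY
  req#7 t=7ms (window 2): DENY
  req#8 t=7ms (window 2): DENY
  req#9 t=7ms (window 2): DENY

Allowed counts by window: 3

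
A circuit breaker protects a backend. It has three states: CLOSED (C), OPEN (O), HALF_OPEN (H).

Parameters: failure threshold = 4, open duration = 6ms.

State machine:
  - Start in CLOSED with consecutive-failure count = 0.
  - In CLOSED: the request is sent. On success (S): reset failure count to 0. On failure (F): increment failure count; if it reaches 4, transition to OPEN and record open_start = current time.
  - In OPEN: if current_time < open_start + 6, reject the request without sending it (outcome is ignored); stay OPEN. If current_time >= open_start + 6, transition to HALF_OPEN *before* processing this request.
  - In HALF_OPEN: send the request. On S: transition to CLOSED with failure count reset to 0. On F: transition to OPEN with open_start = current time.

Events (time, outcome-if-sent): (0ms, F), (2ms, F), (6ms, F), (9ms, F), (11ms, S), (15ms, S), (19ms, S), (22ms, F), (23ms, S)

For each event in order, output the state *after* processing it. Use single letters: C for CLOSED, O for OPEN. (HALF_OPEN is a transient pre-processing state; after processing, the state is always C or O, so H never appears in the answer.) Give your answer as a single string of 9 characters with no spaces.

State after each event:
  event#1 t=0ms outcome=F: state=CLOSED
  event#2 t=2ms outcome=F: state=CLOSED
  event#3 t=6ms outcome=F: state=CLOSED
  event#4 t=9ms outcome=F: state=OPEN
  event#5 t=11ms outcome=S: state=OPEN
  event#6 t=15ms outcome=S: state=CLOSED
  event#7 t=19ms outcome=S: state=CLOSED
  event#8 t=22ms outcome=F: state=CLOSED
  event#9 t=23ms outcome=S: state=CLOSED

Answer: CCCOOCCCC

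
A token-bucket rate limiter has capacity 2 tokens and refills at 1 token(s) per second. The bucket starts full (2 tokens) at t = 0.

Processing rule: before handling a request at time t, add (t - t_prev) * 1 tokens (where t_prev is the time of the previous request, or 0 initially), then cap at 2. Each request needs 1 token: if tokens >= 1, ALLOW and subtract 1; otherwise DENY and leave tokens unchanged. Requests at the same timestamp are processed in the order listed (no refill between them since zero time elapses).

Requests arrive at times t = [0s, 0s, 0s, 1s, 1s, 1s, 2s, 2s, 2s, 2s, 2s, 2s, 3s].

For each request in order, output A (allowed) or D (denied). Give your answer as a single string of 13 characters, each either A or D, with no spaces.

Answer: AADADDADDDDDA

Derivation:
Simulating step by step:
  req#1 t=0s: ALLOW
  req#2 t=0s: ALLOW
  req#3 t=0s: DENY
  req#4 t=1s: ALLOW
  req#5 t=1s: DENY
  req#6 t=1s: DENY
  req#7 t=2s: ALLOW
  req#8 t=2s: DENY
  req#9 t=2s: DENY
  req#10 t=2s: DENY
  req#11 t=2s: DENY
  req#12 t=2s: DENY
  req#13 t=3s: ALLOW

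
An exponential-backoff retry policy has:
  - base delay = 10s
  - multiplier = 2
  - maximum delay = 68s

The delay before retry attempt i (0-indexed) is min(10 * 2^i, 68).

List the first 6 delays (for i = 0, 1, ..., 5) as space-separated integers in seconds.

Computing each delay:
  i=0: min(10*2^0, 68) = 10
  i=1: min(10*2^1, 68) = 20
  i=2: min(10*2^2, 68) = 40
  i=3: min(10*2^3, 68) = 68
  i=4: min(10*2^4, 68) = 68
  i=5: min(10*2^5, 68) = 68

Answer: 10 20 40 68 68 68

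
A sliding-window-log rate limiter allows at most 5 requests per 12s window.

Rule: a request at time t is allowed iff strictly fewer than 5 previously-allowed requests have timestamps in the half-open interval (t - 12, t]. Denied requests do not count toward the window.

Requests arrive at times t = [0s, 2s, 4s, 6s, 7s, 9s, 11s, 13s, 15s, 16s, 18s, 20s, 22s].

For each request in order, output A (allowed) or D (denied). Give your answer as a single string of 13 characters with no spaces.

Answer: AAAAADDAAAAAD

Derivation:
Tracking allowed requests in the window:
  req#1 t=0s: ALLOW
  req#2 t=2s: ALLOW
  req#3 t=4s: ALLOW
  req#4 t=6s: ALLOW
  req#5 t=7s: ALLOW
  req#6 t=9s: DENY
  req#7 t=11s: DENY
  req#8 t=13s: ALLOW
  req#9 t=15s: ALLOW
  req#10 t=16s: ALLOW
  req#11 t=18s: ALLOW
  req#12 t=20s: ALLOW
  req#13 t=22s: DENY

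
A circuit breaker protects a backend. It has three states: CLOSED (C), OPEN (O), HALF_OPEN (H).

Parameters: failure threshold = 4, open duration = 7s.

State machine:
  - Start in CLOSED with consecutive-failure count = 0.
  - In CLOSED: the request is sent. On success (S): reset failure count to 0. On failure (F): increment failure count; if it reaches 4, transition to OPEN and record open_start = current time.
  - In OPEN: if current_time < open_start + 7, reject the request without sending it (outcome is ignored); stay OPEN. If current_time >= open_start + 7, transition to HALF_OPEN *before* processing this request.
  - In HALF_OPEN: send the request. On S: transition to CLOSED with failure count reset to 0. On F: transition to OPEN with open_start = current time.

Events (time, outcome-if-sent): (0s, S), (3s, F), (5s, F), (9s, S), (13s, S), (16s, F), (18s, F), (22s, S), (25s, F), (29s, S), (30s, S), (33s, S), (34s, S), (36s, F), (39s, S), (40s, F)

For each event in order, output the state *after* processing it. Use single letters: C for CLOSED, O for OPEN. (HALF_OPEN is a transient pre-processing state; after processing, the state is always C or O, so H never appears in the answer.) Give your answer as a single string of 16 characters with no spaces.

Answer: CCCCCCCCCCCCCCCC

Derivation:
State after each event:
  event#1 t=0s outcome=S: state=CLOSED
  event#2 t=3s outcome=F: state=CLOSED
  event#3 t=5s outcome=F: state=CLOSED
  event#4 t=9s outcome=S: state=CLOSED
  event#5 t=13s outcome=S: state=CLOSED
  event#6 t=16s outcome=F: state=CLOSED
  event#7 t=18s outcome=F: state=CLOSED
  event#8 t=22s outcome=S: state=CLOSED
  event#9 t=25s outcome=F: state=CLOSED
  event#10 t=29s outcome=S: state=CLOSED
  event#11 t=30s outcome=S: state=CLOSED
  event#12 t=33s outcome=S: state=CLOSED
  event#13 t=34s outcome=S: state=CLOSED
  event#14 t=36s outcome=F: state=CLOSED
  event#15 t=39s outcome=S: state=CLOSED
  event#16 t=40s outcome=F: state=CLOSED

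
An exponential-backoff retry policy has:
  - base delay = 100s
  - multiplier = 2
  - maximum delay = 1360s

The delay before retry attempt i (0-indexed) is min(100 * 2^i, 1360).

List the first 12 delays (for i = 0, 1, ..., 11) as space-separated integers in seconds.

Computing each delay:
  i=0: min(100*2^0, 1360) = 100
  i=1: min(100*2^1, 1360) = 200
  i=2: min(100*2^2, 1360) = 400
  i=3: min(100*2^3, 1360) = 800
  i=4: min(100*2^4, 1360) = 1360
  i=5: min(100*2^5, 1360) = 1360
  i=6: min(100*2^6, 1360) = 1360
  i=7: min(100*2^7, 1360) = 1360
  i=8: min(100*2^8, 1360) = 1360
  i=9: min(100*2^9, 1360) = 1360
  i=10: min(100*2^10, 1360) = 1360
  i=11: min(100*2^11, 1360) = 1360

Answer: 100 200 400 800 1360 1360 1360 1360 1360 1360 1360 1360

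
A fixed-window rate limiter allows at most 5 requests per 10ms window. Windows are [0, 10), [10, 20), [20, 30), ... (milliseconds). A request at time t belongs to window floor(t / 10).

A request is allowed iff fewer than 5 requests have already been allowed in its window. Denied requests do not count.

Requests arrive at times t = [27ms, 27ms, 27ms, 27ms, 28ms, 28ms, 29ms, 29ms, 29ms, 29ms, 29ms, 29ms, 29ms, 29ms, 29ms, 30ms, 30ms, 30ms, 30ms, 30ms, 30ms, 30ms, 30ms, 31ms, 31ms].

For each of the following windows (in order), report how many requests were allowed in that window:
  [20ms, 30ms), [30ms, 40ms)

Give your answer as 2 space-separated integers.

Processing requests:
  req#1 t=27ms (window 2): ALLOW
  req#2 t=27ms (window 2): ALLOW
  req#3 t=27ms (window 2): ALLOW
  req#4 t=27ms (window 2): ALLOW
  req#5 t=28ms (window 2): ALLOW
  req#6 t=28ms (window 2): DENY
  req#7 t=29ms (window 2): DENY
  req#8 t=29ms (window 2): DENY
  req#9 t=29ms (window 2): DENY
  req#10 t=29ms (window 2): DENY
  req#11 t=29ms (window 2): DENY
  req#12 t=29ms (window 2): DENY
  req#13 t=29ms (window 2): DENY
  req#14 t=29ms (window 2): DENY
  req#15 t=29ms (window 2): DENY
  req#16 t=30ms (window 3): ALLOW
  req#17 t=30ms (window 3): ALLOW
  req#18 t=30ms (window 3): ALLOW
  req#19 t=30ms (window 3): ALLOW
  req#20 t=30ms (window 3): ALLOW
  req#21 t=30ms (window 3): DENY
  req#22 t=30ms (window 3): DENY
  req#23 t=30ms (window 3): DENY
  req#24 t=31ms (window 3): DENY
  req#25 t=31ms (window 3): DENY

Allowed counts by window: 5 5

Answer: 5 5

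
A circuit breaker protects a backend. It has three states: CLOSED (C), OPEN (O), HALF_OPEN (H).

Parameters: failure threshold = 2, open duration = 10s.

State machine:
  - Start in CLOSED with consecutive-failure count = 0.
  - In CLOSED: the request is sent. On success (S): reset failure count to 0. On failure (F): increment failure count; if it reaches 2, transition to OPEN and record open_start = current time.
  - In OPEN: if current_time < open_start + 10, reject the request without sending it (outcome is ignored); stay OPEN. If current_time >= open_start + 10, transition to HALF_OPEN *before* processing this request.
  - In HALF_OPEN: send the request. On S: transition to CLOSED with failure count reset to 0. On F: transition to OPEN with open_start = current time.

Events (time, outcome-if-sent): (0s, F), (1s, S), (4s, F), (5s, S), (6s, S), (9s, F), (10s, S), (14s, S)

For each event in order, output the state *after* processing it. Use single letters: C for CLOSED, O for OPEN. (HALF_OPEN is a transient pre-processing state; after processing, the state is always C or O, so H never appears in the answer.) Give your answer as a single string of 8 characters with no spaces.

State after each event:
  event#1 t=0s outcome=F: state=CLOSED
  event#2 t=1s outcome=S: state=CLOSED
  event#3 t=4s outcome=F: state=CLOSED
  event#4 t=5s outcome=S: state=CLOSED
  event#5 t=6s outcome=S: state=CLOSED
  event#6 t=9s outcome=F: state=CLOSED
  event#7 t=10s outcome=S: state=CLOSED
  event#8 t=14s outcome=S: state=CLOSED

Answer: CCCCCCCC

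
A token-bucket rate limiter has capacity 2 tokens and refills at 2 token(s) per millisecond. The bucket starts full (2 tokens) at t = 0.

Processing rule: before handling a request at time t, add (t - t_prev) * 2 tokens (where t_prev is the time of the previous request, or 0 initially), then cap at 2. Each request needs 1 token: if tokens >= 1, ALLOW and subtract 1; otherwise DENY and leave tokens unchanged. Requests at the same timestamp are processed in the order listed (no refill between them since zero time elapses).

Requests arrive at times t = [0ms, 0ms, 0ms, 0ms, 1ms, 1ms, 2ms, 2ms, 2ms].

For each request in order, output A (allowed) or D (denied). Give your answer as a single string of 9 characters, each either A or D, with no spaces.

Answer: AADDAAAAD

Derivation:
Simulating step by step:
  req#1 t=0ms: ALLOW
  req#2 t=0ms: ALLOW
  req#3 t=0ms: DENY
  req#4 t=0ms: DENY
  req#5 t=1ms: ALLOW
  req#6 t=1ms: ALLOW
  req#7 t=2ms: ALLOW
  req#8 t=2ms: ALLOW
  req#9 t=2ms: DENY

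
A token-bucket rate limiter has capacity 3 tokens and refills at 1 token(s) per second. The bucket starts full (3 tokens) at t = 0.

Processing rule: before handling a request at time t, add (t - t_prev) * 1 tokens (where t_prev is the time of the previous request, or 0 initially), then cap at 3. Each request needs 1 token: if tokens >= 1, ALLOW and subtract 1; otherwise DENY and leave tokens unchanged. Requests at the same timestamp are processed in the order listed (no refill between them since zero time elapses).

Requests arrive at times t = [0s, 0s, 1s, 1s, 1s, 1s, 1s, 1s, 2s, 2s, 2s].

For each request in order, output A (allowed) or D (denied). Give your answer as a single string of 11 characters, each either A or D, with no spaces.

Answer: AAAADDDDADD

Derivation:
Simulating step by step:
  req#1 t=0s: ALLOW
  req#2 t=0s: ALLOW
  req#3 t=1s: ALLOW
  req#4 t=1s: ALLOW
  req#5 t=1s: DENY
  req#6 t=1s: DENY
  req#7 t=1s: DENY
  req#8 t=1s: DENY
  req#9 t=2s: ALLOW
  req#10 t=2s: DENY
  req#11 t=2s: DENY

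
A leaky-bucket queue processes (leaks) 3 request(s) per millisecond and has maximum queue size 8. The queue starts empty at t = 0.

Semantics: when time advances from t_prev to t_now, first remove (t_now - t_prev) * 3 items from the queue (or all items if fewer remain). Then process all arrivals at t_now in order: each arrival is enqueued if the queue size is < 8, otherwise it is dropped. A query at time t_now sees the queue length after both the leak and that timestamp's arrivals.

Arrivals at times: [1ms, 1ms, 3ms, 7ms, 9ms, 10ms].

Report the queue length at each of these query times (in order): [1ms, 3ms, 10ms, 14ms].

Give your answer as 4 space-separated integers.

Answer: 2 1 1 0

Derivation:
Queue lengths at query times:
  query t=1ms: backlog = 2
  query t=3ms: backlog = 1
  query t=10ms: backlog = 1
  query t=14ms: backlog = 0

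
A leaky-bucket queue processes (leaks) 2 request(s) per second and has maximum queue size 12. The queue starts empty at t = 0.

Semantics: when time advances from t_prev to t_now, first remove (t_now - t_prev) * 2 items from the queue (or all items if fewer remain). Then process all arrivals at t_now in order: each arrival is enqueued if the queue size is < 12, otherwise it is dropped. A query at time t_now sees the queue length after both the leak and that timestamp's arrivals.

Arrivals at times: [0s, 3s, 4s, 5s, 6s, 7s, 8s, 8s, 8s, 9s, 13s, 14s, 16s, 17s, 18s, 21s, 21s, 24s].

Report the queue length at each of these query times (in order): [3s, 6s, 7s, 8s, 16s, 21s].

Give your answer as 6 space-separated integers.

Answer: 1 1 1 3 1 2

Derivation:
Queue lengths at query times:
  query t=3s: backlog = 1
  query t=6s: backlog = 1
  query t=7s: backlog = 1
  query t=8s: backlog = 3
  query t=16s: backlog = 1
  query t=21s: backlog = 2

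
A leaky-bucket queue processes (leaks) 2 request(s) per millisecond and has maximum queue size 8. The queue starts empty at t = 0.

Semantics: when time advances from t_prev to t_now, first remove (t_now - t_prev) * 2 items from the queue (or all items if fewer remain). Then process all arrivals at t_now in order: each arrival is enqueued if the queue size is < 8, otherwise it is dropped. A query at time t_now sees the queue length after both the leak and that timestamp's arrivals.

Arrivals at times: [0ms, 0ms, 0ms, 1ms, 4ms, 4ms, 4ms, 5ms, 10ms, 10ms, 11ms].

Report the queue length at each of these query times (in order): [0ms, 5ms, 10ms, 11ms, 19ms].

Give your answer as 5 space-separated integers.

Answer: 3 2 2 1 0

Derivation:
Queue lengths at query times:
  query t=0ms: backlog = 3
  query t=5ms: backlog = 2
  query t=10ms: backlog = 2
  query t=11ms: backlog = 1
  query t=19ms: backlog = 0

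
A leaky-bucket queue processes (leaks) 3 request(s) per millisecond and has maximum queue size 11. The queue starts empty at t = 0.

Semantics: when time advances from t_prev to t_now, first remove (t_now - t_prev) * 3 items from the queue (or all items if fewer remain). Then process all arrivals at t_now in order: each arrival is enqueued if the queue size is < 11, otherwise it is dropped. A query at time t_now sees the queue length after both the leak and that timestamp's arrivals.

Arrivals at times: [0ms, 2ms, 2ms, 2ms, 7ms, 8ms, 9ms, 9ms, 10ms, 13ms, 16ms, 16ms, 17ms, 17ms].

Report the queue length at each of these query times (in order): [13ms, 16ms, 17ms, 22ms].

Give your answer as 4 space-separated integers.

Answer: 1 2 2 0

Derivation:
Queue lengths at query times:
  query t=13ms: backlog = 1
  query t=16ms: backlog = 2
  query t=17ms: backlog = 2
  query t=22ms: backlog = 0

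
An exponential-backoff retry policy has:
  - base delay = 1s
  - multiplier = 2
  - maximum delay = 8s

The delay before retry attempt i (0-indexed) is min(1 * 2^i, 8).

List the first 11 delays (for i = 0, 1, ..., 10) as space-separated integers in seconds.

Computing each delay:
  i=0: min(1*2^0, 8) = 1
  i=1: min(1*2^1, 8) = 2
  i=2: min(1*2^2, 8) = 4
  i=3: min(1*2^3, 8) = 8
  i=4: min(1*2^4, 8) = 8
  i=5: min(1*2^5, 8) = 8
  i=6: min(1*2^6, 8) = 8
  i=7: min(1*2^7, 8) = 8
  i=8: min(1*2^8, 8) = 8
  i=9: min(1*2^9, 8) = 8
  i=10: min(1*2^10, 8) = 8

Answer: 1 2 4 8 8 8 8 8 8 8 8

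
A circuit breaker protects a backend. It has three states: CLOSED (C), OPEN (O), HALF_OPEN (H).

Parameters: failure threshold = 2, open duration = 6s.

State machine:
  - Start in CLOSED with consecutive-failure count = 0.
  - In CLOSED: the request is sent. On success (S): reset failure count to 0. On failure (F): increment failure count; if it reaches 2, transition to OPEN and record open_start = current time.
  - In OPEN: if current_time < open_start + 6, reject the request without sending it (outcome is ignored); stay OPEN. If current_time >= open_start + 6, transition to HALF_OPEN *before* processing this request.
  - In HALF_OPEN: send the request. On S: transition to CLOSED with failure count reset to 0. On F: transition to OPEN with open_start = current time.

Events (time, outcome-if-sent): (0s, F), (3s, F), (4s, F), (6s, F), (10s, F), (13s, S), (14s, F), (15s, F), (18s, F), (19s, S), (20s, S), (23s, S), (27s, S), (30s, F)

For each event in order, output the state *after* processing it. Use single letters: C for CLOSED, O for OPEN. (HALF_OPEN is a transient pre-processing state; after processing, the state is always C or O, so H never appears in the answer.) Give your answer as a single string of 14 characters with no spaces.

State after each event:
  event#1 t=0s outcome=F: state=CLOSED
  event#2 t=3s outcome=F: state=OPEN
  event#3 t=4s outcome=F: state=OPEN
  event#4 t=6s outcome=F: state=OPEN
  event#5 t=10s outcome=F: state=OPEN
  event#6 t=13s outcome=S: state=OPEN
  event#7 t=14s outcome=F: state=OPEN
  event#8 t=15s outcome=F: state=OPEN
  event#9 t=18s outcome=F: state=OPEN
  event#10 t=19s outcome=S: state=OPEN
  event#11 t=20s outcome=S: state=OPEN
  event#12 t=23s outcome=S: state=OPEN
  event#13 t=27s outcome=S: state=CLOSED
  event#14 t=30s outcome=F: state=CLOSED

Answer: COOOOOOOOOOOCC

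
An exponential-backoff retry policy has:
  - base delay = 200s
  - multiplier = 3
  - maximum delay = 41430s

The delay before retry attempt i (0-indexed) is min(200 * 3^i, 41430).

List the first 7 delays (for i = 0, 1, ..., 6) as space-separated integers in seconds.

Computing each delay:
  i=0: min(200*3^0, 41430) = 200
  i=1: min(200*3^1, 41430) = 600
  i=2: min(200*3^2, 41430) = 1800
  i=3: min(200*3^3, 41430) = 5400
  i=4: min(200*3^4, 41430) = 16200
  i=5: min(200*3^5, 41430) = 41430
  i=6: min(200*3^6, 41430) = 41430

Answer: 200 600 1800 5400 16200 41430 41430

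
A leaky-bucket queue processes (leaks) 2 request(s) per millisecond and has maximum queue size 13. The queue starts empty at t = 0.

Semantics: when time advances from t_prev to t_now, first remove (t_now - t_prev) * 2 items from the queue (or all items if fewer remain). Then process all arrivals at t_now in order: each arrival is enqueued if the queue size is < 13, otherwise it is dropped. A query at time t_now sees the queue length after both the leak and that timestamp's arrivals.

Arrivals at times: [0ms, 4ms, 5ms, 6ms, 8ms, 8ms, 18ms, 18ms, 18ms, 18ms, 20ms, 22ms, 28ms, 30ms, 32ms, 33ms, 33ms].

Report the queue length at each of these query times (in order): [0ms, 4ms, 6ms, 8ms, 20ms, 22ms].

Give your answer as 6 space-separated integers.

Answer: 1 1 1 2 1 1

Derivation:
Queue lengths at query times:
  query t=0ms: backlog = 1
  query t=4ms: backlog = 1
  query t=6ms: backlog = 1
  query t=8ms: backlog = 2
  query t=20ms: backlog = 1
  query t=22ms: backlog = 1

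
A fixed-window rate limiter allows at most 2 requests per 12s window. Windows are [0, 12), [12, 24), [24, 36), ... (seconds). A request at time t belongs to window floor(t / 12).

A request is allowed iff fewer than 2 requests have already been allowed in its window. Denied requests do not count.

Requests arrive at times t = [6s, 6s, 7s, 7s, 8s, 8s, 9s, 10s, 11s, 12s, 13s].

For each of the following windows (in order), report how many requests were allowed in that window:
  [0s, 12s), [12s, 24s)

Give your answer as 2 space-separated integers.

Answer: 2 2

Derivation:
Processing requests:
  req#1 t=6s (window 0): ALLOW
  req#2 t=6s (window 0): ALLOW
  req#3 t=7s (window 0): DENY
  req#4 t=7s (window 0): DENY
  req#5 t=8s (window 0): DENY
  req#6 t=8s (window 0): DENY
  req#7 t=9s (window 0): DENY
  req#8 t=10s (window 0): DENY
  req#9 t=11s (window 0): DENY
  req#10 t=12s (window 1): ALLOW
  req#11 t=13s (window 1): ALLOW

Allowed counts by window: 2 2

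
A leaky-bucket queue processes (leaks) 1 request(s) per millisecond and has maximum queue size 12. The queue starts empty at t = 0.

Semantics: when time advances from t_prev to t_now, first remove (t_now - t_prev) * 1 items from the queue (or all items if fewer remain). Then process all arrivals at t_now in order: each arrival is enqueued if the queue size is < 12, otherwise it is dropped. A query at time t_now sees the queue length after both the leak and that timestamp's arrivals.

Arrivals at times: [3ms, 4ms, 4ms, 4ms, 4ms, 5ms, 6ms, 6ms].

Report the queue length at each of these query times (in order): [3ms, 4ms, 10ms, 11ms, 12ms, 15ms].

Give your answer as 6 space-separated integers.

Queue lengths at query times:
  query t=3ms: backlog = 1
  query t=4ms: backlog = 4
  query t=10ms: backlog = 1
  query t=11ms: backlog = 0
  query t=12ms: backlog = 0
  query t=15ms: backlog = 0

Answer: 1 4 1 0 0 0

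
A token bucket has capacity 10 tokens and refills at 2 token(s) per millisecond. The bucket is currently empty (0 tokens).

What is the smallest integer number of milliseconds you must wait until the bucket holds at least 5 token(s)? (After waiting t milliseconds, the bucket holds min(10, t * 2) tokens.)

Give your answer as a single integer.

Answer: 3

Derivation:
Need t * 2 >= 5, so t >= 5/2.
Smallest integer t = ceil(5/2) = 3.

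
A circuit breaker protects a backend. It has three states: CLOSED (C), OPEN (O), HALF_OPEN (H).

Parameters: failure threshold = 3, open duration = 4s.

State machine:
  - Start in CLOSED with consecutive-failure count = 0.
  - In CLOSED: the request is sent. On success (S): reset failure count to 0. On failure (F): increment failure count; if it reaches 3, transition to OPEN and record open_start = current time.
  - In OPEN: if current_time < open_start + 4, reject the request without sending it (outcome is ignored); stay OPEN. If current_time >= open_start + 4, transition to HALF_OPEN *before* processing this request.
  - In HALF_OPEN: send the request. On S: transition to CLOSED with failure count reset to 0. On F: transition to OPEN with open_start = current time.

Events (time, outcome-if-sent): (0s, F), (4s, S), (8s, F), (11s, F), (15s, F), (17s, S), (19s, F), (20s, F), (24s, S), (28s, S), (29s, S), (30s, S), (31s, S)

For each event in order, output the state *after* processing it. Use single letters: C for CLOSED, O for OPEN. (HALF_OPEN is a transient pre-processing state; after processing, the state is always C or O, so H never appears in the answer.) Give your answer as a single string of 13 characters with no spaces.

State after each event:
  event#1 t=0s outcome=F: state=CLOSED
  event#2 t=4s outcome=S: state=CLOSED
  event#3 t=8s outcome=F: state=CLOSED
  event#4 t=11s outcome=F: state=CLOSED
  event#5 t=15s outcome=F: state=OPEN
  event#6 t=17s outcome=S: state=OPEN
  event#7 t=19s outcome=F: state=OPEN
  event#8 t=20s outcome=F: state=OPEN
  event#9 t=24s outcome=S: state=CLOSED
  event#10 t=28s outcome=S: state=CLOSED
  event#11 t=29s outcome=S: state=CLOSED
  event#12 t=30s outcome=S: state=CLOSED
  event#13 t=31s outcome=S: state=CLOSED

Answer: CCCCOOOOCCCCC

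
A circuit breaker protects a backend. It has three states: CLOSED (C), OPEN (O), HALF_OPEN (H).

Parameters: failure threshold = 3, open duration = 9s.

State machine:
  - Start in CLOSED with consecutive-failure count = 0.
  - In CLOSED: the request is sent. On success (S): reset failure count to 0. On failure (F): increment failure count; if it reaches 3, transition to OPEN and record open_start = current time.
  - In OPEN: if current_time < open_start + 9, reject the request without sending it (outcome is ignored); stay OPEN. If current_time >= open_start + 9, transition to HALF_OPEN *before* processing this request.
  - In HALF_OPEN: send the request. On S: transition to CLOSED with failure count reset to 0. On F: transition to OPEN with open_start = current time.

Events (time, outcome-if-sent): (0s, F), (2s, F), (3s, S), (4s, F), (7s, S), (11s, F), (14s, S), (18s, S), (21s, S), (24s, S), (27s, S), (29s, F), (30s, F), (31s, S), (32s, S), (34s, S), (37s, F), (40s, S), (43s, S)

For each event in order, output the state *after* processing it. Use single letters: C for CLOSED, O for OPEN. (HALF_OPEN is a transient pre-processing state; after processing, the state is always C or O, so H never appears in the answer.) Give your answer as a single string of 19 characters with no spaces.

State after each event:
  event#1 t=0s outcome=F: state=CLOSED
  event#2 t=2s outcome=F: state=CLOSED
  event#3 t=3s outcome=S: state=CLOSED
  event#4 t=4s outcome=F: state=CLOSED
  event#5 t=7s outcome=S: state=CLOSED
  event#6 t=11s outcome=F: state=CLOSED
  event#7 t=14s outcome=S: state=CLOSED
  event#8 t=18s outcome=S: state=CLOSED
  event#9 t=21s outcome=S: state=CLOSED
  event#10 t=24s outcome=S: state=CLOSED
  event#11 t=27s outcome=S: state=CLOSED
  event#12 t=29s outcome=F: state=CLOSED
  event#13 t=30s outcome=F: state=CLOSED
  event#14 t=31s outcome=S: state=CLOSED
  event#15 t=32s outcome=S: state=CLOSED
  event#16 t=34s outcome=S: state=CLOSED
  event#17 t=37s outcome=F: state=CLOSED
  event#18 t=40s outcome=S: state=CLOSED
  event#19 t=43s outcome=S: state=CLOSED

Answer: CCCCCCCCCCCCCCCCCCC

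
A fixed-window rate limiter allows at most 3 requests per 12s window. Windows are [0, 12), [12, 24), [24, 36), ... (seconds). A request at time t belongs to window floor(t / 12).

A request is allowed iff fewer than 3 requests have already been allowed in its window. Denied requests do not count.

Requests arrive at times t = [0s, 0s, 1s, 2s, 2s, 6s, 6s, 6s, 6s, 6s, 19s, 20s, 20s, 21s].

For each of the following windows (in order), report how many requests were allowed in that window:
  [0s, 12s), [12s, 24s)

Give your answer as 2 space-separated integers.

Processing requests:
  req#1 t=0s (window 0): ALLOW
  req#2 t=0s (window 0): ALLOW
  req#3 t=1s (window 0): ALLOW
  req#4 t=2s (window 0): DENY
  req#5 t=2s (window 0): DENY
  req#6 t=6s (window 0): DENY
  req#7 t=6s (window 0): DENY
  req#8 t=6s (window 0): DENY
  req#9 t=6s (window 0): DENY
  req#10 t=6s (window 0): DENY
  req#11 t=19s (window 1): ALLOW
  req#12 t=20s (window 1): ALLOW
  req#13 t=20s (window 1): ALLOW
  req#14 t=21s (window 1): DENY

Allowed counts by window: 3 3

Answer: 3 3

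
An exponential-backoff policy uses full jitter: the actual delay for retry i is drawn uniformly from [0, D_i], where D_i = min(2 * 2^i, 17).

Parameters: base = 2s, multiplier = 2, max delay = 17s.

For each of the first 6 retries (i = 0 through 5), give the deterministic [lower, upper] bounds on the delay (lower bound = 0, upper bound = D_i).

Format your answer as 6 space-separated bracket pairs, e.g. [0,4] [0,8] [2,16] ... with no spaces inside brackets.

Computing bounds per retry:
  i=0: D_i=min(2*2^0,17)=2, bounds=[0,2]
  i=1: D_i=min(2*2^1,17)=4, bounds=[0,4]
  i=2: D_i=min(2*2^2,17)=8, bounds=[0,8]
  i=3: D_i=min(2*2^3,17)=16, bounds=[0,16]
  i=4: D_i=min(2*2^4,17)=17, bounds=[0,17]
  i=5: D_i=min(2*2^5,17)=17, bounds=[0,17]

Answer: [0,2] [0,4] [0,8] [0,16] [0,17] [0,17]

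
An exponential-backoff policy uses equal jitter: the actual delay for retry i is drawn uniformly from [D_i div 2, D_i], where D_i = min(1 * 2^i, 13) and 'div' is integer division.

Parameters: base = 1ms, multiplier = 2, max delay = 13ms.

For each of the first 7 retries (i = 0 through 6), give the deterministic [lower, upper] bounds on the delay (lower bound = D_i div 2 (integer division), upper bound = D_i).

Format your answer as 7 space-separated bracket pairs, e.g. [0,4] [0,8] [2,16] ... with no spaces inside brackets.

Computing bounds per retry:
  i=0: D_i=min(1*2^0,13)=1, bounds=[0,1]
  i=1: D_i=min(1*2^1,13)=2, bounds=[1,2]
  i=2: D_i=min(1*2^2,13)=4, bounds=[2,4]
  i=3: D_i=min(1*2^3,13)=8, bounds=[4,8]
  i=4: D_i=min(1*2^4,13)=13, bounds=[6,13]
  i=5: D_i=min(1*2^5,13)=13, bounds=[6,13]
  i=6: D_i=min(1*2^6,13)=13, bounds=[6,13]

Answer: [0,1] [1,2] [2,4] [4,8] [6,13] [6,13] [6,13]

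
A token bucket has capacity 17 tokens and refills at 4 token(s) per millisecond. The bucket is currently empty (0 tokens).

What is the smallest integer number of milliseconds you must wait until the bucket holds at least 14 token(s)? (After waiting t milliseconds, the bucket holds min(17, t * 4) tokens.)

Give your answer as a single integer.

Need t * 4 >= 14, so t >= 14/4.
Smallest integer t = ceil(14/4) = 4.

Answer: 4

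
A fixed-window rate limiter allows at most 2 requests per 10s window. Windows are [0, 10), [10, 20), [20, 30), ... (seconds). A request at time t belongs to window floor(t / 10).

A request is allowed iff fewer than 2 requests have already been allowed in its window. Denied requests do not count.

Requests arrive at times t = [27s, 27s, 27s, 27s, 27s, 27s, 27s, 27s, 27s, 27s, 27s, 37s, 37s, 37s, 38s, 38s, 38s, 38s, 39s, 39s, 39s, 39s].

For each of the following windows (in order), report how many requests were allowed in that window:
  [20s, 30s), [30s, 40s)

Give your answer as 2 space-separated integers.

Processing requests:
  req#1 t=27s (window 2): ALLOW
  req#2 t=27s (window 2): ALLOW
  req#3 t=27s (window 2): DENY
  req#4 t=27s (window 2): DENY
  req#5 t=27s (window 2): DENY
  req#6 t=27s (window 2): DENY
  req#7 t=27s (window 2): DENY
  req#8 t=27s (window 2): DENY
  req#9 t=27s (window 2): DENY
  req#10 t=27s (window 2): DENY
  req#11 t=27s (window 2): DENY
  req#12 t=37s (window 3): ALLOW
  req#13 t=37s (window 3): ALLOW
  req#14 t=37s (window 3): DENY
  req#15 t=38s (window 3): DENY
  req#16 t=38s (window 3): DENY
  req#17 t=38s (window 3): DENY
  req#18 t=38s (window 3): DENY
  req#19 t=39s (window 3): DENY
  req#20 t=39s (window 3): DENY
  req#21 t=39s (window 3): DENY
  req#22 t=39s (window 3): DENY

Allowed counts by window: 2 2

Answer: 2 2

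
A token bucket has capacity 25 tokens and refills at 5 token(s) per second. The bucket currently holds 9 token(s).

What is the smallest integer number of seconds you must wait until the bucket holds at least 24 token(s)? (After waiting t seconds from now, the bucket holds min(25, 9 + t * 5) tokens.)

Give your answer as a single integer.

Answer: 3

Derivation:
Need 9 + t * 5 >= 24, so t >= 15/5.
Smallest integer t = ceil(15/5) = 3.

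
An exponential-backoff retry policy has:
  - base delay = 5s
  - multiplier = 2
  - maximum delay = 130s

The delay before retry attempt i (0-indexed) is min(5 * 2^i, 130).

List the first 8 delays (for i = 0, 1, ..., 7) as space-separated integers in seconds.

Answer: 5 10 20 40 80 130 130 130

Derivation:
Computing each delay:
  i=0: min(5*2^0, 130) = 5
  i=1: min(5*2^1, 130) = 10
  i=2: min(5*2^2, 130) = 20
  i=3: min(5*2^3, 130) = 40
  i=4: min(5*2^4, 130) = 80
  i=5: min(5*2^5, 130) = 130
  i=6: min(5*2^6, 130) = 130
  i=7: min(5*2^7, 130) = 130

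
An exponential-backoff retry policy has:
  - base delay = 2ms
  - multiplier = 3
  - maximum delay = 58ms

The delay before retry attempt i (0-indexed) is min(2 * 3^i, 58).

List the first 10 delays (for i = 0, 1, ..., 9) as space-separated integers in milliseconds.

Computing each delay:
  i=0: min(2*3^0, 58) = 2
  i=1: min(2*3^1, 58) = 6
  i=2: min(2*3^2, 58) = 18
  i=3: min(2*3^3, 58) = 54
  i=4: min(2*3^4, 58) = 58
  i=5: min(2*3^5, 58) = 58
  i=6: min(2*3^6, 58) = 58
  i=7: min(2*3^7, 58) = 58
  i=8: min(2*3^8, 58) = 58
  i=9: min(2*3^9, 58) = 58

Answer: 2 6 18 54 58 58 58 58 58 58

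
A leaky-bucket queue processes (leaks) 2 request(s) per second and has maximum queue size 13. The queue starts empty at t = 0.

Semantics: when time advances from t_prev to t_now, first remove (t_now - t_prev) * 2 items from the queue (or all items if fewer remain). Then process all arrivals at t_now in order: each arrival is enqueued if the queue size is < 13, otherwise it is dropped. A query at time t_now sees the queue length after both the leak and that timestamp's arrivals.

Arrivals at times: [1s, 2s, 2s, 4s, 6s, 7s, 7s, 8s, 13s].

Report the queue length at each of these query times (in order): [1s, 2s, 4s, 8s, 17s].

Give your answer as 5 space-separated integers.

Queue lengths at query times:
  query t=1s: backlog = 1
  query t=2s: backlog = 2
  query t=4s: backlog = 1
  query t=8s: backlog = 1
  query t=17s: backlog = 0

Answer: 1 2 1 1 0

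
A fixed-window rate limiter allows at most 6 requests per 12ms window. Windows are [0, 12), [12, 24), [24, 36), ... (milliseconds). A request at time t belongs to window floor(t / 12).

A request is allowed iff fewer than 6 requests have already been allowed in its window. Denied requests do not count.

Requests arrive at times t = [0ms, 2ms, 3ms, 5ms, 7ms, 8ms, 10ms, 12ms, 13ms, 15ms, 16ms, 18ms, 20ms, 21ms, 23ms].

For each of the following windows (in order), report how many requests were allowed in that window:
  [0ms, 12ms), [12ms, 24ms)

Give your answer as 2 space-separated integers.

Processing requests:
  req#1 t=0ms (window 0): ALLOW
  req#2 t=2ms (window 0): ALLOW
  req#3 t=3ms (window 0): ALLOW
  req#4 t=5ms (window 0): ALLOW
  req#5 t=7ms (window 0): ALLOW
  req#6 t=8ms (window 0): ALLOW
  req#7 t=10ms (window 0): DENY
  req#8 t=12ms (window 1): ALLOW
  req#9 t=13ms (window 1): ALLOW
  req#10 t=15ms (window 1): ALLOW
  req#11 t=16ms (window 1): ALLOW
  req#12 t=18ms (window 1): ALLOW
  req#13 t=20ms (window 1): ALLOW
  req#14 t=21ms (window 1): DENY
  req#15 t=23ms (window 1): DENY

Allowed counts by window: 6 6

Answer: 6 6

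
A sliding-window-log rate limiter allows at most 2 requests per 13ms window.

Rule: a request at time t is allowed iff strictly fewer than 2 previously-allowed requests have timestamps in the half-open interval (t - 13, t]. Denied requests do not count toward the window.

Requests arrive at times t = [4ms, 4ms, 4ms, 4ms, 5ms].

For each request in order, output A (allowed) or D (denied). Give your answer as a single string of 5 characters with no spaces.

Answer: AADDD

Derivation:
Tracking allowed requests in the window:
  req#1 t=4ms: ALLOW
  req#2 t=4ms: ALLOW
  req#3 t=4ms: DENY
  req#4 t=4ms: DENY
  req#5 t=5ms: DENY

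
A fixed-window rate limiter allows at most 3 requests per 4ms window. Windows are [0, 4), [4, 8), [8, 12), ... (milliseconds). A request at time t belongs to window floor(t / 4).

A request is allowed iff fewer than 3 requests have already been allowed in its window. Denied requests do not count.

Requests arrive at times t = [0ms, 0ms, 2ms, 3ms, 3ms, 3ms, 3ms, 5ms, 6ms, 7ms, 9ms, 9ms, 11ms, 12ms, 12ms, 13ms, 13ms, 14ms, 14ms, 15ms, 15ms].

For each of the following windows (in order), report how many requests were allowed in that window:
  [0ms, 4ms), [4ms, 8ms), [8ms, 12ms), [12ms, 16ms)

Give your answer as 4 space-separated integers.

Answer: 3 3 3 3

Derivation:
Processing requests:
  req#1 t=0ms (window 0): ALLOW
  req#2 t=0ms (window 0): ALLOW
  req#3 t=2ms (window 0): ALLOW
  req#4 t=3ms (window 0): DENY
  req#5 t=3ms (window 0): DENY
  req#6 t=3ms (window 0): DENY
  req#7 t=3ms (window 0): DENY
  req#8 t=5ms (window 1): ALLOW
  req#9 t=6ms (window 1): ALLOW
  req#10 t=7ms (window 1): ALLOW
  req#11 t=9ms (window 2): ALLOW
  req#12 t=9ms (window 2): ALLOW
  req#13 t=11ms (window 2): ALLOW
  req#14 t=12ms (window 3): ALLOW
  req#15 t=12ms (window 3): ALLOW
  req#16 t=13ms (window 3): ALLOW
  req#17 t=13ms (window 3): DENY
  req#18 t=14ms (window 3): DENY
  req#19 t=14ms (window 3): DENY
  req#20 t=15ms (window 3): DENY
  req#21 t=15ms (window 3): DENY

Allowed counts by window: 3 3 3 3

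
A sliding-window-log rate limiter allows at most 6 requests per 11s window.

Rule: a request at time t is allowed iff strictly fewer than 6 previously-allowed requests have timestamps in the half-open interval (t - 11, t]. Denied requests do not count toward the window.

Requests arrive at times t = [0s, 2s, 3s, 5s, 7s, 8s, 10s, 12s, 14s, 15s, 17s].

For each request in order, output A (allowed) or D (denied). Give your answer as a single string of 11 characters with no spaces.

Answer: AAAAAADAAAA

Derivation:
Tracking allowed requests in the window:
  req#1 t=0s: ALLOW
  req#2 t=2s: ALLOW
  req#3 t=3s: ALLOW
  req#4 t=5s: ALLOW
  req#5 t=7s: ALLOW
  req#6 t=8s: ALLOW
  req#7 t=10s: DENY
  req#8 t=12s: ALLOW
  req#9 t=14s: ALLOW
  req#10 t=15s: ALLOW
  req#11 t=17s: ALLOW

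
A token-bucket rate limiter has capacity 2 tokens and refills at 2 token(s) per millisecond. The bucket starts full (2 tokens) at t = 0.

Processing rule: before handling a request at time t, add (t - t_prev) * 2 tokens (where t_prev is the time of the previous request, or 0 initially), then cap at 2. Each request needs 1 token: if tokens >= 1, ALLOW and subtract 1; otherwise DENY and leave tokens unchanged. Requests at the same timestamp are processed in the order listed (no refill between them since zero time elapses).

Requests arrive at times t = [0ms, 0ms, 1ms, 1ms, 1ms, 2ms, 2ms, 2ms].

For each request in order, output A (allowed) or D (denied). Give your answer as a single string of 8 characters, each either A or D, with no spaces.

Simulating step by step:
  req#1 t=0ms: ALLOW
  req#2 t=0ms: ALLOW
  req#3 t=1ms: ALLOW
  req#4 t=1ms: ALLOW
  req#5 t=1ms: DENY
  req#6 t=2ms: ALLOW
  req#7 t=2ms: ALLOW
  req#8 t=2ms: DENY

Answer: AAAADAAD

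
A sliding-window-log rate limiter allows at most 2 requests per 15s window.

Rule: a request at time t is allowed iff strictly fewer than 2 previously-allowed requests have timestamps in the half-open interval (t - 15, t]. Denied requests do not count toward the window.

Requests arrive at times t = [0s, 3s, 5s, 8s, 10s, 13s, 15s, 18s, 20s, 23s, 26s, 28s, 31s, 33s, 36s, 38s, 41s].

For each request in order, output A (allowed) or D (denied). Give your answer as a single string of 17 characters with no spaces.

Tracking allowed requests in the window:
  req#1 t=0s: ALLOW
  req#2 t=3s: ALLOW
  req#3 t=5s: DENY
  req#4 t=8s: DENY
  req#5 t=10s: DENY
  req#6 t=13s: DENY
  req#7 t=15s: ALLOW
  req#8 t=18s: ALLOW
  req#9 t=20s: DENY
  req#10 t=23s: DENY
  req#11 t=26s: DENY
  req#12 t=28s: DENY
  req#13 t=31s: ALLOW
  req#14 t=33s: ALLOW
  req#15 t=36s: DENY
  req#16 t=38s: DENY
  req#17 t=41s: DENY

Answer: AADDDDAADDDDAADDD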